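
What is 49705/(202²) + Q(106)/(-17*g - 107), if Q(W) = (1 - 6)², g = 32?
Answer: 31337855/26563404 ≈ 1.1797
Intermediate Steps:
Q(W) = 25 (Q(W) = (-5)² = 25)
49705/(202²) + Q(106)/(-17*g - 107) = 49705/(202²) + 25/(-17*32 - 107) = 49705/40804 + 25/(-544 - 107) = 49705*(1/40804) + 25/(-651) = 49705/40804 + 25*(-1/651) = 49705/40804 - 25/651 = 31337855/26563404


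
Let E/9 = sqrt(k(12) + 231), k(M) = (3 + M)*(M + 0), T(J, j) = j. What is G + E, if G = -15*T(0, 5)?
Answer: -75 + 9*sqrt(411) ≈ 107.46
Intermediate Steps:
k(M) = M*(3 + M) (k(M) = (3 + M)*M = M*(3 + M))
G = -75 (G = -15*5 = -75)
E = 9*sqrt(411) (E = 9*sqrt(12*(3 + 12) + 231) = 9*sqrt(12*15 + 231) = 9*sqrt(180 + 231) = 9*sqrt(411) ≈ 182.46)
G + E = -75 + 9*sqrt(411)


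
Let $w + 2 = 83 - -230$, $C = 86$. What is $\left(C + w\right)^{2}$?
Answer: $157609$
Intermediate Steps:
$w = 311$ ($w = -2 + \left(83 - -230\right) = -2 + \left(83 + 230\right) = -2 + 313 = 311$)
$\left(C + w\right)^{2} = \left(86 + 311\right)^{2} = 397^{2} = 157609$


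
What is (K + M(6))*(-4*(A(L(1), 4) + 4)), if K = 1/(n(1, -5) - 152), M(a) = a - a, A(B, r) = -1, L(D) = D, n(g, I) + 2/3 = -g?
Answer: 36/461 ≈ 0.078091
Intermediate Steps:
n(g, I) = -2/3 - g
M(a) = 0
K = -3/461 (K = 1/((-2/3 - 1*1) - 152) = 1/((-2/3 - 1) - 152) = 1/(-5/3 - 152) = 1/(-461/3) = -3/461 ≈ -0.0065076)
(K + M(6))*(-4*(A(L(1), 4) + 4)) = (-3/461 + 0)*(-4*(-1 + 4)) = -(-12)*3/461 = -3/461*(-12) = 36/461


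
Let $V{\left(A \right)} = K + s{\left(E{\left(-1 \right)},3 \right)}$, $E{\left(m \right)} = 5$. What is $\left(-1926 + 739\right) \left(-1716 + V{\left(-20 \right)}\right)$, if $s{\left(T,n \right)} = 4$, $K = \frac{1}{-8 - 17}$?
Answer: $\frac{50804787}{25} \approx 2.0322 \cdot 10^{6}$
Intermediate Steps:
$K = - \frac{1}{25}$ ($K = \frac{1}{-25} = - \frac{1}{25} \approx -0.04$)
$V{\left(A \right)} = \frac{99}{25}$ ($V{\left(A \right)} = - \frac{1}{25} + 4 = \frac{99}{25}$)
$\left(-1926 + 739\right) \left(-1716 + V{\left(-20 \right)}\right) = \left(-1926 + 739\right) \left(-1716 + \frac{99}{25}\right) = \left(-1187\right) \left(- \frac{42801}{25}\right) = \frac{50804787}{25}$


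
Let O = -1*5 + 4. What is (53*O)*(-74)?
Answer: 3922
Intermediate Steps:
O = -1 (O = -5 + 4 = -1)
(53*O)*(-74) = (53*(-1))*(-74) = -53*(-74) = 3922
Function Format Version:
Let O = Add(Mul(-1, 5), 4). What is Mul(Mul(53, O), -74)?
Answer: 3922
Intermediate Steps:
O = -1 (O = Add(-5, 4) = -1)
Mul(Mul(53, O), -74) = Mul(Mul(53, -1), -74) = Mul(-53, -74) = 3922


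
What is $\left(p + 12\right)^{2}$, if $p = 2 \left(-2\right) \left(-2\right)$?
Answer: $400$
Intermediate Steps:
$p = 8$ ($p = \left(-4\right) \left(-2\right) = 8$)
$\left(p + 12\right)^{2} = \left(8 + 12\right)^{2} = 20^{2} = 400$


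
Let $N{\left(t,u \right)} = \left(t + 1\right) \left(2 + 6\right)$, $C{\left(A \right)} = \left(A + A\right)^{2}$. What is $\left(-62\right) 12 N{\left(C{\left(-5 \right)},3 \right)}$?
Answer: $-601152$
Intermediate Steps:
$C{\left(A \right)} = 4 A^{2}$ ($C{\left(A \right)} = \left(2 A\right)^{2} = 4 A^{2}$)
$N{\left(t,u \right)} = 8 + 8 t$ ($N{\left(t,u \right)} = \left(1 + t\right) 8 = 8 + 8 t$)
$\left(-62\right) 12 N{\left(C{\left(-5 \right)},3 \right)} = \left(-62\right) 12 \left(8 + 8 \cdot 4 \left(-5\right)^{2}\right) = - 744 \left(8 + 8 \cdot 4 \cdot 25\right) = - 744 \left(8 + 8 \cdot 100\right) = - 744 \left(8 + 800\right) = \left(-744\right) 808 = -601152$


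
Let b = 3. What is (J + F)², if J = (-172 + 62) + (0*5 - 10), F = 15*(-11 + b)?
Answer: 57600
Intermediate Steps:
F = -120 (F = 15*(-11 + 3) = 15*(-8) = -120)
J = -120 (J = -110 + (0 - 10) = -110 - 10 = -120)
(J + F)² = (-120 - 120)² = (-240)² = 57600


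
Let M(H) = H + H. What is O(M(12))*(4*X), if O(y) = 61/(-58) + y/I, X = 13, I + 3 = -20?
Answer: -72670/667 ≈ -108.95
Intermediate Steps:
M(H) = 2*H
I = -23 (I = -3 - 20 = -23)
O(y) = -61/58 - y/23 (O(y) = 61/(-58) + y/(-23) = 61*(-1/58) + y*(-1/23) = -61/58 - y/23)
O(M(12))*(4*X) = (-61/58 - 2*12/23)*(4*13) = (-61/58 - 1/23*24)*52 = (-61/58 - 24/23)*52 = -2795/1334*52 = -72670/667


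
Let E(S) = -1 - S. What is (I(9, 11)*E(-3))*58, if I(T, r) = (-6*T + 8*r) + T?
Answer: 4988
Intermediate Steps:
I(T, r) = -5*T + 8*r
(I(9, 11)*E(-3))*58 = ((-5*9 + 8*11)*(-1 - 1*(-3)))*58 = ((-45 + 88)*(-1 + 3))*58 = (43*2)*58 = 86*58 = 4988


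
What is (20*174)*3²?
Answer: 31320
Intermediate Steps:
(20*174)*3² = 3480*9 = 31320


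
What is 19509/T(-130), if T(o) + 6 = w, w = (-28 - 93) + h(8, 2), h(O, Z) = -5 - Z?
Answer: -19509/134 ≈ -145.59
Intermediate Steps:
w = -128 (w = (-28 - 93) + (-5 - 1*2) = -121 + (-5 - 2) = -121 - 7 = -128)
T(o) = -134 (T(o) = -6 - 128 = -134)
19509/T(-130) = 19509/(-134) = 19509*(-1/134) = -19509/134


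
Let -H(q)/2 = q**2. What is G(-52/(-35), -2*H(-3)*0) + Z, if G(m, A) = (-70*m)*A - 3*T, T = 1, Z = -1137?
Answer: -1140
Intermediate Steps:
H(q) = -2*q**2
G(m, A) = -3 - 70*A*m (G(m, A) = (-70*m)*A - 3*1 = -70*A*m - 3 = -3 - 70*A*m)
G(-52/(-35), -2*H(-3)*0) + Z = (-3 - 70*-(-4)*(-3)**2*0*(-52/(-35))) - 1137 = (-3 - 70*-(-4)*9*0*(-52*(-1/35))) - 1137 = (-3 - 70*-2*(-18)*0*52/35) - 1137 = (-3 - 70*36*0*52/35) - 1137 = (-3 - 70*0*52/35) - 1137 = (-3 + 0) - 1137 = -3 - 1137 = -1140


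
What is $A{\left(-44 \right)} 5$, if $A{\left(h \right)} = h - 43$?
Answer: $-435$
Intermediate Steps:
$A{\left(h \right)} = -43 + h$ ($A{\left(h \right)} = h - 43 = -43 + h$)
$A{\left(-44 \right)} 5 = \left(-43 - 44\right) 5 = \left(-87\right) 5 = -435$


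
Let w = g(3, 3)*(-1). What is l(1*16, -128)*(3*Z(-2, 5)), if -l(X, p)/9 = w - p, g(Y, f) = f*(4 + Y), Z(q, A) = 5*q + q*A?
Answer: 57780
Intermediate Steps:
Z(q, A) = 5*q + A*q
w = -21 (w = (3*(4 + 3))*(-1) = (3*7)*(-1) = 21*(-1) = -21)
l(X, p) = 189 + 9*p (l(X, p) = -9*(-21 - p) = 189 + 9*p)
l(1*16, -128)*(3*Z(-2, 5)) = (189 + 9*(-128))*(3*(-2*(5 + 5))) = (189 - 1152)*(3*(-2*10)) = -2889*(-20) = -963*(-60) = 57780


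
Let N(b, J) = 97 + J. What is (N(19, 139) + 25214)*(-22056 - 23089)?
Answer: -1148940250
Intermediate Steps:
(N(19, 139) + 25214)*(-22056 - 23089) = ((97 + 139) + 25214)*(-22056 - 23089) = (236 + 25214)*(-45145) = 25450*(-45145) = -1148940250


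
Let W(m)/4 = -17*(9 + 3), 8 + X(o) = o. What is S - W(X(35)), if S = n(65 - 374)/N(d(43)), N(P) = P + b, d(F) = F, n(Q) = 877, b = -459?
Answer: 338579/416 ≈ 813.89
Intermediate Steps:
X(o) = -8 + o
N(P) = -459 + P (N(P) = P - 459 = -459 + P)
W(m) = -816 (W(m) = 4*(-17*(9 + 3)) = 4*(-17*12) = 4*(-204) = -816)
S = -877/416 (S = 877/(-459 + 43) = 877/(-416) = 877*(-1/416) = -877/416 ≈ -2.1082)
S - W(X(35)) = -877/416 - 1*(-816) = -877/416 + 816 = 338579/416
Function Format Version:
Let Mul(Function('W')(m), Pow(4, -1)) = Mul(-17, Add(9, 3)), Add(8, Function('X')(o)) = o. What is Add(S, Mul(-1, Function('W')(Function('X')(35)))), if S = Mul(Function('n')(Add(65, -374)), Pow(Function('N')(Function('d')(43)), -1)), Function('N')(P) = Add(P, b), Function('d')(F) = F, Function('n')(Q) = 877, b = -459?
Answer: Rational(338579, 416) ≈ 813.89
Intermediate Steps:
Function('X')(o) = Add(-8, o)
Function('N')(P) = Add(-459, P) (Function('N')(P) = Add(P, -459) = Add(-459, P))
Function('W')(m) = -816 (Function('W')(m) = Mul(4, Mul(-17, Add(9, 3))) = Mul(4, Mul(-17, 12)) = Mul(4, -204) = -816)
S = Rational(-877, 416) (S = Mul(877, Pow(Add(-459, 43), -1)) = Mul(877, Pow(-416, -1)) = Mul(877, Rational(-1, 416)) = Rational(-877, 416) ≈ -2.1082)
Add(S, Mul(-1, Function('W')(Function('X')(35)))) = Add(Rational(-877, 416), Mul(-1, -816)) = Add(Rational(-877, 416), 816) = Rational(338579, 416)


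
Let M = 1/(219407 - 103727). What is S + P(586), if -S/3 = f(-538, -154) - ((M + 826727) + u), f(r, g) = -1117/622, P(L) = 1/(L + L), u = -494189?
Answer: 3505338117950523/3513702880 ≈ 9.9762e+5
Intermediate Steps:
M = 1/115680 ≈ 8.6445e-6
P(L) = 1/(2*L)
f(r, g) = -1117/622 (f(r, g) = -1117*1/622 = -1117/622)
S = 11963611313831/11992160 (S = -3*(-1117/622 - ((1/115680 + 826727) - 494189)) = -3*(-1117/622 - (95635779361/115680 - 494189)) = -3*(-1117/622 - 1*38467995841/115680) = -3*(-1117/622 - 38467995841/115680) = -3*(-11963611313831/35976480) = 11963611313831/11992160 ≈ 9.9762e+5)
S + P(586) = 11963611313831/11992160 + (1/2)/586 = 11963611313831/11992160 + (1/2)*(1/586) = 11963611313831/11992160 + 1/1172 = 3505338117950523/3513702880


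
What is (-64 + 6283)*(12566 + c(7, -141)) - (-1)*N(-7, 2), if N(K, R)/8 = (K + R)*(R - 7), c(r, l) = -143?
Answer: 77258837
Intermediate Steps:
N(K, R) = 8*(-7 + R)*(K + R) (N(K, R) = 8*((K + R)*(R - 7)) = 8*((K + R)*(-7 + R)) = 8*((-7 + R)*(K + R)) = 8*(-7 + R)*(K + R))
(-64 + 6283)*(12566 + c(7, -141)) - (-1)*N(-7, 2) = (-64 + 6283)*(12566 - 143) - (-1)*(-56*(-7) - 56*2 + 8*2² + 8*(-7)*2) = 6219*12423 - (-1)*(392 - 112 + 8*4 - 112) = 77258637 - (-1)*(392 - 112 + 32 - 112) = 77258637 - (-1)*200 = 77258637 - 1*(-200) = 77258637 + 200 = 77258837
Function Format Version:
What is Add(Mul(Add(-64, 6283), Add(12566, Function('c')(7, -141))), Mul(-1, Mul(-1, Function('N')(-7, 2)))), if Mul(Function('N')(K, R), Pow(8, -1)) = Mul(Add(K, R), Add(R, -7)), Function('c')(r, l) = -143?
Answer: 77258837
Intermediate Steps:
Function('N')(K, R) = Mul(8, Add(-7, R), Add(K, R)) (Function('N')(K, R) = Mul(8, Mul(Add(K, R), Add(R, -7))) = Mul(8, Mul(Add(K, R), Add(-7, R))) = Mul(8, Mul(Add(-7, R), Add(K, R))) = Mul(8, Add(-7, R), Add(K, R)))
Add(Mul(Add(-64, 6283), Add(12566, Function('c')(7, -141))), Mul(-1, Mul(-1, Function('N')(-7, 2)))) = Add(Mul(Add(-64, 6283), Add(12566, -143)), Mul(-1, Mul(-1, Add(Mul(-56, -7), Mul(-56, 2), Mul(8, Pow(2, 2)), Mul(8, -7, 2))))) = Add(Mul(6219, 12423), Mul(-1, Mul(-1, Add(392, -112, Mul(8, 4), -112)))) = Add(77258637, Mul(-1, Mul(-1, Add(392, -112, 32, -112)))) = Add(77258637, Mul(-1, Mul(-1, 200))) = Add(77258637, Mul(-1, -200)) = Add(77258637, 200) = 77258837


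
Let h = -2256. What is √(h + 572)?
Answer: 2*I*√421 ≈ 41.037*I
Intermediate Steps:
√(h + 572) = √(-2256 + 572) = √(-1684) = 2*I*√421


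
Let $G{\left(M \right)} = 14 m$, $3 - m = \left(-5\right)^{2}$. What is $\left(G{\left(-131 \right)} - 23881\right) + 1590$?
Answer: $-22599$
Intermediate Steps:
$m = -22$ ($m = 3 - \left(-5\right)^{2} = 3 - 25 = -22$)
$G{\left(M \right)} = -308$ ($G{\left(M \right)} = 14 \left(-22\right) = -308$)
$\left(G{\left(-131 \right)} - 23881\right) + 1590 = \left(-308 - 23881\right) + 1590 = -24189 + 1590 = -22599$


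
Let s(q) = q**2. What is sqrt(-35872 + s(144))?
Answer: 4*I*sqrt(946) ≈ 123.03*I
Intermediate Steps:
sqrt(-35872 + s(144)) = sqrt(-35872 + 144**2) = sqrt(-35872 + 20736) = sqrt(-15136) = 4*I*sqrt(946)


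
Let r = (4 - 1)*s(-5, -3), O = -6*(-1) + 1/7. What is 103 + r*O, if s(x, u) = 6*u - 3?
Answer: -284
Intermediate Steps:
s(x, u) = -3 + 6*u
O = 43/7 (O = 6 + ⅐ = 43/7 ≈ 6.1429)
r = -63 (r = (4 - 1)*(-3 + 6*(-3)) = 3*(-3 - 18) = 3*(-21) = -63)
103 + r*O = 103 - 63*43/7 = 103 - 387 = -284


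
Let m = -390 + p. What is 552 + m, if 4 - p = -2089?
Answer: 2255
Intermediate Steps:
p = 2093 (p = 4 - 1*(-2089) = 4 + 2089 = 2093)
m = 1703 (m = -390 + 2093 = 1703)
552 + m = 552 + 1703 = 2255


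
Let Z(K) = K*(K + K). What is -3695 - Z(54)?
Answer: -9527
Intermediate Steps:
Z(K) = 2*K² (Z(K) = K*(2*K) = 2*K²)
-3695 - Z(54) = -3695 - 2*54² = -3695 - 2*2916 = -3695 - 1*5832 = -3695 - 5832 = -9527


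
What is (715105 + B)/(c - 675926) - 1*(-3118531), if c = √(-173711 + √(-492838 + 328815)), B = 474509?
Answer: 3118531 - 1189614/(675926 - √(-173711 + I*√164023)) ≈ 3.1185e+6 - 0.0010852*I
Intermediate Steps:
c = √(-173711 + I*√164023) (c = √(-173711 + √(-164023)) = √(-173711 + I*√164023) ≈ 0.486 + 416.79*I)
(715105 + B)/(c - 675926) - 1*(-3118531) = (715105 + 474509)/(√(-173711 + I*√164023) - 675926) - 1*(-3118531) = 1189614/(-675926 + √(-173711 + I*√164023)) + 3118531 = 3118531 + 1189614/(-675926 + √(-173711 + I*√164023))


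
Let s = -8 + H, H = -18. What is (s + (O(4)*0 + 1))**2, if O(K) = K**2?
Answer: 625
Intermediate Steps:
s = -26 (s = -8 - 18 = -26)
(s + (O(4)*0 + 1))**2 = (-26 + (4**2*0 + 1))**2 = (-26 + (16*0 + 1))**2 = (-26 + (0 + 1))**2 = (-26 + 1)**2 = (-25)**2 = 625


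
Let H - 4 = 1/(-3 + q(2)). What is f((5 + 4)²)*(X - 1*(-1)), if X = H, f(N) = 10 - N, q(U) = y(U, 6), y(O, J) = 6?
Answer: -1136/3 ≈ -378.67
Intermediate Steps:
q(U) = 6
H = 13/3 (H = 4 + 1/(-3 + 6) = 4 + 1/3 = 4 + ⅓ = 13/3 ≈ 4.3333)
X = 13/3 ≈ 4.3333
f((5 + 4)²)*(X - 1*(-1)) = (10 - (5 + 4)²)*(13/3 - 1*(-1)) = (10 - 1*9²)*(13/3 + 1) = (10 - 1*81)*(16/3) = (10 - 81)*(16/3) = -71*16/3 = -1136/3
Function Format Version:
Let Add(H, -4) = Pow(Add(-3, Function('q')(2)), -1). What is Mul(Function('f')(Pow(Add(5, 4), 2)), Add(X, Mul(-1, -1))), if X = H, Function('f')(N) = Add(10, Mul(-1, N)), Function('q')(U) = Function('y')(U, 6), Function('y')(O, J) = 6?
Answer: Rational(-1136, 3) ≈ -378.67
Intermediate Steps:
Function('q')(U) = 6
H = Rational(13, 3) (H = Add(4, Pow(Add(-3, 6), -1)) = Add(4, Pow(3, -1)) = Add(4, Rational(1, 3)) = Rational(13, 3) ≈ 4.3333)
X = Rational(13, 3) ≈ 4.3333
Mul(Function('f')(Pow(Add(5, 4), 2)), Add(X, Mul(-1, -1))) = Mul(Add(10, Mul(-1, Pow(Add(5, 4), 2))), Add(Rational(13, 3), Mul(-1, -1))) = Mul(Add(10, Mul(-1, Pow(9, 2))), Add(Rational(13, 3), 1)) = Mul(Add(10, Mul(-1, 81)), Rational(16, 3)) = Mul(Add(10, -81), Rational(16, 3)) = Mul(-71, Rational(16, 3)) = Rational(-1136, 3)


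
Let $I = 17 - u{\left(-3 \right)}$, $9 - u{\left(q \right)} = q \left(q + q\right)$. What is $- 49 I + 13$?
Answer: $-1261$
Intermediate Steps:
$u{\left(q \right)} = 9 - 2 q^{2}$ ($u{\left(q \right)} = 9 - q \left(q + q\right) = 9 - q 2 q = 9 - 2 q^{2}$)
$I = 26$ ($I = 17 - \left(9 - 2 \left(-3\right)^{2}\right) = 17 - \left(9 - 18\right) = 17 - -9 = 17 + 9 = 26$)
$- 49 I + 13 = \left(-49\right) 26 + 13 = -1274 + 13 = -1261$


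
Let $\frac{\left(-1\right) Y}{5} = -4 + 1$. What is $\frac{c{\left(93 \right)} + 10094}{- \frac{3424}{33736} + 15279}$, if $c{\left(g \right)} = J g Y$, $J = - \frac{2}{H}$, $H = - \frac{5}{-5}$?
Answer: $\frac{30800968}{64431115} \approx 0.47804$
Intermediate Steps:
$H = 1$ ($H = \left(-5\right) \left(- \frac{1}{5}\right) = 1$)
$Y = 15$ ($Y = - 5 \left(-4 + 1\right) = \left(-5\right) \left(-3\right) = 15$)
$J = -2$ ($J = - \frac{2}{1} = \left(-2\right) 1 = -2$)
$c{\left(g \right)} = - 30 g$ ($c{\left(g \right)} = - 2 g 15 = - 30 g$)
$\frac{c{\left(93 \right)} + 10094}{- \frac{3424}{33736} + 15279} = \frac{\left(-30\right) 93 + 10094}{- \frac{3424}{33736} + 15279} = \frac{-2790 + 10094}{\left(-3424\right) \frac{1}{33736} + 15279} = \frac{7304}{- \frac{428}{4217} + 15279} = \frac{7304}{\frac{64431115}{4217}} = 7304 \cdot \frac{4217}{64431115} = \frac{30800968}{64431115}$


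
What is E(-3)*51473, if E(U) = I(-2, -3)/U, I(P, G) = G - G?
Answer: 0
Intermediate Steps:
I(P, G) = 0
E(U) = 0 (E(U) = 0/U = 0)
E(-3)*51473 = 0*51473 = 0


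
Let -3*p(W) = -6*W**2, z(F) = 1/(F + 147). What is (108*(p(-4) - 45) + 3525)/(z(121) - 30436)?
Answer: -189476/2718949 ≈ -0.069687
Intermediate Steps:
z(F) = 1/(147 + F)
p(W) = 2*W**2 (p(W) = -(-2)*W**2 = 2*W**2)
(108*(p(-4) - 45) + 3525)/(z(121) - 30436) = (108*(2*(-4)**2 - 45) + 3525)/(1/(147 + 121) - 30436) = (108*(2*16 - 45) + 3525)/(1/268 - 30436) = (108*(32 - 45) + 3525)/(1/268 - 30436) = (108*(-13) + 3525)/(-8156847/268) = (-1404 + 3525)*(-268/8156847) = 2121*(-268/8156847) = -189476/2718949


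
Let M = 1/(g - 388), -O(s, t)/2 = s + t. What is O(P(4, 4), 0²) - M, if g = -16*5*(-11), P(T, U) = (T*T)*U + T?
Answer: -66913/492 ≈ -136.00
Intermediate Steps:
P(T, U) = T + U*T² (P(T, U) = T²*U + T = U*T² + T = T + U*T²)
g = 880 (g = -80*(-11) = 880)
O(s, t) = -2*s - 2*t (O(s, t) = -2*(s + t) = -2*s - 2*t)
M = 1/492 (M = 1/(880 - 388) = 1/492 ≈ 0.0020325)
O(P(4, 4), 0²) - M = (-8*(1 + 4*4) - 2*0²) - 1*1/492 = (-8*(1 + 16) - 2*0) - 1/492 = (-8*17 + 0) - 1/492 = (-2*68 + 0) - 1/492 = (-136 + 0) - 1/492 = -136 - 1/492 = -66913/492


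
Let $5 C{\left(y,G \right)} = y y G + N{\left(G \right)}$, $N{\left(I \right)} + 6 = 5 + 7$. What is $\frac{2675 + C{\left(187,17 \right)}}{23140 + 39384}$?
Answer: $\frac{303927}{156310} \approx 1.9444$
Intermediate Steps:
$N{\left(I \right)} = 6$ ($N{\left(I \right)} = -6 + \left(5 + 7\right) = -6 + 12 = 6$)
$C{\left(y,G \right)} = \frac{6}{5} + \frac{G y^{2}}{5}$ ($C{\left(y,G \right)} = \frac{y y G + 6}{5} = \frac{y^{2} G + 6}{5} = \frac{G y^{2} + 6}{5} = \frac{6 + G y^{2}}{5} = \frac{6}{5} + \frac{G y^{2}}{5}$)
$\frac{2675 + C{\left(187,17 \right)}}{23140 + 39384} = \frac{2675 + \left(\frac{6}{5} + \frac{1}{5} \cdot 17 \cdot 187^{2}\right)}{23140 + 39384} = \frac{2675 + \left(\frac{6}{5} + \frac{1}{5} \cdot 17 \cdot 34969\right)}{62524} = \left(2675 + \left(\frac{6}{5} + \frac{594473}{5}\right)\right) \frac{1}{62524} = \left(2675 + \frac{594479}{5}\right) \frac{1}{62524} = \frac{607854}{5} \cdot \frac{1}{62524} = \frac{303927}{156310}$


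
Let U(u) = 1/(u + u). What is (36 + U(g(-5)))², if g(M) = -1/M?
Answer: 5929/4 ≈ 1482.3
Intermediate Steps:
U(u) = 1/(2*u)
(36 + U(g(-5)))² = (36 + 1/(2*((-1/(-5)))))² = (36 + 1/(2*((-1*(-⅕)))))² = (36 + 1/(2*(⅕)))² = (36 + (½)*5)² = (36 + 5/2)² = (77/2)² = 5929/4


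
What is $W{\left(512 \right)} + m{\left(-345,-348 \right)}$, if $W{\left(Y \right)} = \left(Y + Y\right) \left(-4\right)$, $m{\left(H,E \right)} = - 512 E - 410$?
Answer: $173670$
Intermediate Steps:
$m{\left(H,E \right)} = -410 - 512 E$
$W{\left(Y \right)} = - 8 Y$ ($W{\left(Y \right)} = 2 Y \left(-4\right) = - 8 Y$)
$W{\left(512 \right)} + m{\left(-345,-348 \right)} = \left(-8\right) 512 - -177766 = -4096 + \left(-410 + 178176\right) = -4096 + 177766 = 173670$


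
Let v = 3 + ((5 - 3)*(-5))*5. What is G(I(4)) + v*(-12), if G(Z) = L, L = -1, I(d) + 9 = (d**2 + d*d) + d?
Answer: 563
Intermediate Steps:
I(d) = -9 + d + 2*d**2 (I(d) = -9 + ((d**2 + d*d) + d) = -9 + ((d**2 + d**2) + d) = -9 + (2*d**2 + d) = -9 + (d + 2*d**2) = -9 + d + 2*d**2)
v = -47 (v = 3 + (2*(-5))*5 = 3 - 10*5 = 3 - 50 = -47)
G(Z) = -1
G(I(4)) + v*(-12) = -1 - 47*(-12) = -1 + 564 = 563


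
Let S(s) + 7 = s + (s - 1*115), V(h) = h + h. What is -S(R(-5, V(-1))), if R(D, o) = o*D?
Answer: 102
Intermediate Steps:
V(h) = 2*h
R(D, o) = D*o
S(s) = -122 + 2*s (S(s) = -7 + (s + (s - 1*115)) = -7 + (s + (s - 115)) = -7 + (s + (-115 + s)) = -7 + (-115 + 2*s) = -122 + 2*s)
-S(R(-5, V(-1))) = -(-122 + 2*(-10*(-1))) = -(-122 + 2*(-5*(-2))) = -(-122 + 2*10) = -(-122 + 20) = -1*(-102) = 102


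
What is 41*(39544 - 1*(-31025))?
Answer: 2893329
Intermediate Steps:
41*(39544 - 1*(-31025)) = 41*(39544 + 31025) = 41*70569 = 2893329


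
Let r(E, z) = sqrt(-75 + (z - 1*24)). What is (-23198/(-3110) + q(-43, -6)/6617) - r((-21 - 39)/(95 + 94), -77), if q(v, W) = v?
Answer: 76683718/10289435 - 4*I*sqrt(11) ≈ 7.4527 - 13.266*I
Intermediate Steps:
r(E, z) = sqrt(-99 + z) (r(E, z) = sqrt(-75 + (z - 24)) = sqrt(-75 + (-24 + z)) = sqrt(-99 + z))
(-23198/(-3110) + q(-43, -6)/6617) - r((-21 - 39)/(95 + 94), -77) = (-23198/(-3110) - 43/6617) - sqrt(-99 - 77) = (-23198*(-1/3110) - 43*1/6617) - sqrt(-176) = (11599/1555 - 43/6617) - 4*I*sqrt(11) = 76683718/10289435 - 4*I*sqrt(11)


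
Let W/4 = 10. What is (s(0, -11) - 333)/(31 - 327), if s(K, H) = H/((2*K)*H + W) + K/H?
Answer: 13331/11840 ≈ 1.1259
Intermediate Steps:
W = 40 (W = 4*10 = 40)
s(K, H) = H/(40 + 2*H*K) + K/H (s(K, H) = H/((2*K)*H + 40) + K/H = H/(2*H*K + 40) + K/H = H/(40 + 2*H*K) + K/H)
(s(0, -11) - 333)/(31 - 327) = (((½)*(-11)² + 20*0 - 11*0²)/((-11)*(20 - 11*0)) - 333)/(31 - 327) = (-((½)*121 + 0 - 11*0)/(11*(20 + 0)) - 333)/(-296) = (-1/11*(121/2 + 0 + 0)/20 - 333)*(-1/296) = (-1/11*1/20*121/2 - 333)*(-1/296) = (-11/40 - 333)*(-1/296) = -13331/40*(-1/296) = 13331/11840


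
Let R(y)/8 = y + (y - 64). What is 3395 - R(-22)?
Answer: 4259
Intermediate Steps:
R(y) = -512 + 16*y (R(y) = 8*(y + (y - 64)) = 8*(y + (-64 + y)) = 8*(-64 + 2*y) = -512 + 16*y)
3395 - R(-22) = 3395 - (-512 + 16*(-22)) = 3395 - (-512 - 352) = 3395 - 1*(-864) = 3395 + 864 = 4259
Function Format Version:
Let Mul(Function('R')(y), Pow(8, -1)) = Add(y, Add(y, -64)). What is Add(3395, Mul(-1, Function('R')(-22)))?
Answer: 4259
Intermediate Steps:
Function('R')(y) = Add(-512, Mul(16, y)) (Function('R')(y) = Mul(8, Add(y, Add(y, -64))) = Mul(8, Add(y, Add(-64, y))) = Mul(8, Add(-64, Mul(2, y))) = Add(-512, Mul(16, y)))
Add(3395, Mul(-1, Function('R')(-22))) = Add(3395, Mul(-1, Add(-512, Mul(16, -22)))) = Add(3395, Mul(-1, Add(-512, -352))) = Add(3395, Mul(-1, -864)) = Add(3395, 864) = 4259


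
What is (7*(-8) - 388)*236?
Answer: -104784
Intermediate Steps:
(7*(-8) - 388)*236 = (-56 - 388)*236 = -444*236 = -104784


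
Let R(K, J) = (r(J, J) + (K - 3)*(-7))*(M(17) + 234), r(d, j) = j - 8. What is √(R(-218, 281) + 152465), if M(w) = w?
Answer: √609285 ≈ 780.57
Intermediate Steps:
r(d, j) = -8 + j
R(K, J) = 3263 - 1757*K + 251*J (R(K, J) = ((-8 + J) + (K - 3)*(-7))*(17 + 234) = ((-8 + J) + (-3 + K)*(-7))*251 = ((-8 + J) + (21 - 7*K))*251 = (13 + J - 7*K)*251 = 3263 - 1757*K + 251*J)
√(R(-218, 281) + 152465) = √((3263 - 1757*(-218) + 251*281) + 152465) = √((3263 + 383026 + 70531) + 152465) = √(456820 + 152465) = √609285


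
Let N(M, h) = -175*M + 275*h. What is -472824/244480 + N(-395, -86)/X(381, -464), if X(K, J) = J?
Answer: -88571237/886240 ≈ -99.940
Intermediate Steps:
-472824/244480 + N(-395, -86)/X(381, -464) = -472824/244480 + (-175*(-395) + 275*(-86))/(-464) = -472824*1/244480 + (69125 - 23650)*(-1/464) = -59103/30560 + 45475*(-1/464) = -59103/30560 - 45475/464 = -88571237/886240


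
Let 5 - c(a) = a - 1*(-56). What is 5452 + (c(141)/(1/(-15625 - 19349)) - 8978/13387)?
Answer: 89966789042/13387 ≈ 6.7205e+6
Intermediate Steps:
c(a) = -51 - a (c(a) = 5 - (a - 1*(-56)) = 5 - (a + 56) = 5 - (56 + a) = 5 + (-56 - a) = -51 - a)
5452 + (c(141)/(1/(-15625 - 19349)) - 8978/13387) = 5452 + ((-51 - 1*141)/(1/(-15625 - 19349)) - 8978/13387) = 5452 + ((-51 - 141)/(1/(-34974)) - 8978*1/13387) = 5452 + (-192/(-1/34974) - 8978/13387) = 5452 + (-192*(-34974) - 8978/13387) = 5452 + (6715008 - 8978/13387) = 5452 + 89893803118/13387 = 89966789042/13387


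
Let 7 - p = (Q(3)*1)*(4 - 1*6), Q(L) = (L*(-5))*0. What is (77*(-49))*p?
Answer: -26411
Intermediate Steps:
Q(L) = 0 (Q(L) = -5*L*0 = 0)
p = 7 (p = 7 - 0*1*(4 - 1*6) = 7 - 0*(4 - 6) = 7 - 0*(-2) = 7 - 1*0 = 7 + 0 = 7)
(77*(-49))*p = (77*(-49))*7 = -3773*7 = -26411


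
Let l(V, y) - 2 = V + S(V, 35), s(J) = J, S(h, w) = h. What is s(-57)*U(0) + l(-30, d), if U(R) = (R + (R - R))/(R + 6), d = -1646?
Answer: -58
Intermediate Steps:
U(R) = R/(6 + R) (U(R) = (R + 0)/(6 + R) = R/(6 + R))
l(V, y) = 2 + 2*V (l(V, y) = 2 + (V + V) = 2 + 2*V)
s(-57)*U(0) + l(-30, d) = -0/(6 + 0) + (2 + 2*(-30)) = -0/6 + (2 - 60) = -0/6 - 58 = -57*0 - 58 = 0 - 58 = -58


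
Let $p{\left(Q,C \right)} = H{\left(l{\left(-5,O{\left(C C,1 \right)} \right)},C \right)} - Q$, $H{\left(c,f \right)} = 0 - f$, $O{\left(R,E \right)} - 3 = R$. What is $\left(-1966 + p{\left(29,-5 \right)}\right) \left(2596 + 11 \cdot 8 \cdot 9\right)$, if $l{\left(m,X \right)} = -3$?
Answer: $-6742120$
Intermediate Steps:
$O{\left(R,E \right)} = 3 + R$
$H{\left(c,f \right)} = - f$
$p{\left(Q,C \right)} = - C - Q$
$\left(-1966 + p{\left(29,-5 \right)}\right) \left(2596 + 11 \cdot 8 \cdot 9\right) = \left(-1966 - 24\right) \left(2596 + 11 \cdot 8 \cdot 9\right) = \left(-1966 + \left(5 - 29\right)\right) \left(2596 + 88 \cdot 9\right) = \left(-1966 - 24\right) \left(2596 + 792\right) = \left(-1990\right) 3388 = -6742120$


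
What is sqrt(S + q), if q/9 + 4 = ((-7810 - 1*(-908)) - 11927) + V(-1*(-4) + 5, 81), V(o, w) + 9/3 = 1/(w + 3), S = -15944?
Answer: I*sqrt(36351707)/14 ≈ 430.66*I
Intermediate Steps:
V(o, w) = -3 + 1/(3 + w) (V(o, w) = -3 + 1/(w + 3) = -3 + 1/(3 + w))
q = -4746669/28 (q = -36 + 9*(((-7810 - 1*(-908)) - 11927) + (-8 - 3*81)/(3 + 81)) = -36 + 9*(((-7810 + 908) - 11927) + (-8 - 243)/84) = -36 + 9*((-6902 - 11927) + (1/84)*(-251)) = -36 + 9*(-18829 - 251/84) = -36 + 9*(-1581887/84) = -36 - 4745661/28 = -4746669/28 ≈ -1.6952e+5)
sqrt(S + q) = sqrt(-15944 - 4746669/28) = sqrt(-5193101/28) = I*sqrt(36351707)/14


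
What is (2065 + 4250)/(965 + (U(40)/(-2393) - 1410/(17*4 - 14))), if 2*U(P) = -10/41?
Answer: 1115250471/165810979 ≈ 6.7260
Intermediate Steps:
U(P) = -5/41 (U(P) = (-10/41)/2 = (-10*1/41)/2 = (½)*(-10/41) = -5/41)
(2065 + 4250)/(965 + (U(40)/(-2393) - 1410/(17*4 - 14))) = (2065 + 4250)/(965 + (-5/41/(-2393) - 1410/(17*4 - 14))) = 6315/(965 + (-5/41*(-1/2393) - 1410/(68 - 14))) = 6315/(965 + (5/98113 - 1410/54)) = 6315/(965 + (5/98113 - 1410*1/54)) = 6315/(965 + (5/98113 - 235/9)) = 6315/(965 - 23056510/883017) = 6315/(829054895/883017) = 6315*(883017/829054895) = 1115250471/165810979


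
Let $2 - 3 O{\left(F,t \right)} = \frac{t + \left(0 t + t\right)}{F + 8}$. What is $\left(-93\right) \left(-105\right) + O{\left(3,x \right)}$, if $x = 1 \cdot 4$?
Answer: $\frac{322259}{33} \approx 9765.4$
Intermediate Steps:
$x = 4$
$O{\left(F,t \right)} = \frac{2}{3} - \frac{2 t}{3 \left(8 + F\right)}$ ($O{\left(F,t \right)} = \frac{2}{3} - \frac{\left(t + \left(0 t + t\right)\right) \frac{1}{F + 8}}{3} = \frac{2}{3} - \frac{\left(t + \left(0 + t\right)\right) \frac{1}{8 + F}}{3} = \frac{2}{3} - \frac{\left(t + t\right) \frac{1}{8 + F}}{3} = \frac{2}{3} - \frac{2 t \frac{1}{8 + F}}{3} = \frac{2}{3} - \frac{2 t}{3 \left(8 + F\right)}$)
$\left(-93\right) \left(-105\right) + O{\left(3,x \right)} = \left(-93\right) \left(-105\right) + \frac{2 \left(8 + 3 - 4\right)}{3 \left(8 + 3\right)} = 9765 + \frac{2 \left(8 + 3 - 4\right)}{3 \cdot 11} = 9765 + \frac{2}{3} \cdot \frac{1}{11} \cdot 7 = 9765 + \frac{14}{33} = \frac{322259}{33}$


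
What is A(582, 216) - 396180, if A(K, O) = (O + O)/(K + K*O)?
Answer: -8339192748/21049 ≈ -3.9618e+5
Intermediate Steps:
A(K, O) = 2*O/(K + K*O) (A(K, O) = (2*O)/(K + K*O) = 2*O/(K + K*O))
A(582, 216) - 396180 = 2*216/(582*(1 + 216)) - 396180 = 2*216*(1/582)/217 - 396180 = 2*216*(1/582)*(1/217) - 396180 = 72/21049 - 396180 = -8339192748/21049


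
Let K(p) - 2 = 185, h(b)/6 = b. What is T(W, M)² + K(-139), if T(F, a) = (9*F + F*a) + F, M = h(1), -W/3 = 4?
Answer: 37051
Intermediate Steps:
h(b) = 6*b
W = -12 (W = -3*4 = -12)
M = 6 (M = 6*1 = 6)
T(F, a) = 10*F + F*a
K(p) = 187 (K(p) = 2 + 185 = 187)
T(W, M)² + K(-139) = (-12*(10 + 6))² + 187 = (-12*16)² + 187 = (-192)² + 187 = 36864 + 187 = 37051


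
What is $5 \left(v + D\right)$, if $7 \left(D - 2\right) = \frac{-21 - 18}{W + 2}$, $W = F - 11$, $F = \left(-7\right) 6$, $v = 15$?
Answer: $\frac{10180}{119} \approx 85.546$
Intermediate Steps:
$F = -42$
$W = -53$ ($W = -42 - 11 = -53$)
$D = \frac{251}{119}$ ($D = 2 + \frac{\left(-21 - 18\right) \frac{1}{-53 + 2}}{7} = 2 + \frac{\left(-21 - 18\right) \frac{1}{-51}}{7} = 2 + \frac{\left(-39\right) \left(- \frac{1}{51}\right)}{7} = 2 + \frac{1}{7} \cdot \frac{13}{17} = 2 + \frac{13}{119} = \frac{251}{119} \approx 2.1092$)
$5 \left(v + D\right) = 5 \left(15 + \frac{251}{119}\right) = 5 \cdot \frac{2036}{119} = \frac{10180}{119}$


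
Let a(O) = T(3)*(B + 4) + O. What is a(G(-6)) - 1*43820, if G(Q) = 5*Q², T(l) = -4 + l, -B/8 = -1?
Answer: -43652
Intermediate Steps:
B = 8 (B = -8*(-1) = 8)
a(O) = -12 + O (a(O) = (-4 + 3)*(8 + 4) + O = -1*12 + O = -12 + O)
a(G(-6)) - 1*43820 = (-12 + 5*(-6)²) - 1*43820 = (-12 + 5*36) - 43820 = (-12 + 180) - 43820 = 168 - 43820 = -43652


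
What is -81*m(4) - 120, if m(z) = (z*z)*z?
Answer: -5304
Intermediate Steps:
m(z) = z³ (m(z) = z²*z = z³)
-81*m(4) - 120 = -81*4³ - 120 = -81*64 - 120 = -5184 - 120 = -5304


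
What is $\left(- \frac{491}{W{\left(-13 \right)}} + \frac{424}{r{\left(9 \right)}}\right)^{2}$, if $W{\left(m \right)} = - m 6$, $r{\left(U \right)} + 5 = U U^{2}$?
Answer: $\frac{6496843609}{199317924} \approx 32.595$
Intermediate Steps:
$r{\left(U \right)} = -5 + U^{3}$ ($r{\left(U \right)} = -5 + U U^{2} = -5 + U^{3}$)
$W{\left(m \right)} = - 6 m$
$\left(- \frac{491}{W{\left(-13 \right)}} + \frac{424}{r{\left(9 \right)}}\right)^{2} = \left(- \frac{491}{\left(-6\right) \left(-13\right)} + \frac{424}{-5 + 9^{3}}\right)^{2} = \left(- \frac{491}{78} + \frac{424}{-5 + 729}\right)^{2} = \left(\left(-491\right) \frac{1}{78} + \frac{424}{724}\right)^{2} = \left(- \frac{491}{78} + 424 \cdot \frac{1}{724}\right)^{2} = \left(- \frac{491}{78} + \frac{106}{181}\right)^{2} = \left(- \frac{80603}{14118}\right)^{2} = \frac{6496843609}{199317924}$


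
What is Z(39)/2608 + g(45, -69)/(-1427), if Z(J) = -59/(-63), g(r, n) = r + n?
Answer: 4027489/234461808 ≈ 0.017178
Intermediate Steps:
g(r, n) = n + r
Z(J) = 59/63 (Z(J) = -59*(-1/63) = 59/63)
Z(39)/2608 + g(45, -69)/(-1427) = (59/63)/2608 + (-69 + 45)/(-1427) = (59/63)*(1/2608) - 24*(-1/1427) = 59/164304 + 24/1427 = 4027489/234461808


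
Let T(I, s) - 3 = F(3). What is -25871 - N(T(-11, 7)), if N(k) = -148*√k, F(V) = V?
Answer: -25871 + 148*√6 ≈ -25508.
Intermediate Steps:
T(I, s) = 6 (T(I, s) = 3 + 3 = 6)
-25871 - N(T(-11, 7)) = -25871 - (-148)*√6 = -25871 + 148*√6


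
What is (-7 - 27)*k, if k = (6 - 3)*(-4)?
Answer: 408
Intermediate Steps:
k = -12 (k = 3*(-4) = -12)
(-7 - 27)*k = (-7 - 27)*(-12) = -34*(-12) = 408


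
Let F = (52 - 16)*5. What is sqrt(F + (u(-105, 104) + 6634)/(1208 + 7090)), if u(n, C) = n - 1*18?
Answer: sqrt(1383139222)/2766 ≈ 13.446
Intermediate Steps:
u(n, C) = -18 + n (u(n, C) = n - 18 = -18 + n)
F = 180 (F = 36*5 = 180)
sqrt(F + (u(-105, 104) + 6634)/(1208 + 7090)) = sqrt(180 + ((-18 - 105) + 6634)/(1208 + 7090)) = sqrt(180 + (-123 + 6634)/8298) = sqrt(180 + 6511*(1/8298)) = sqrt(180 + 6511/8298) = sqrt(1500151/8298) = sqrt(1383139222)/2766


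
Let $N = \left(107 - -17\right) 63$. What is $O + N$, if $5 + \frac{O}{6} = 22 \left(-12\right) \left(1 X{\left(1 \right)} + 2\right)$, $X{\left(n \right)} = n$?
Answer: $3030$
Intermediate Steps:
$O = -4782$ ($O = -30 + 6 \cdot 22 \left(-12\right) \left(1 \cdot 1 + 2\right) = -30 + 6 \left(- 264 \left(1 + 2\right)\right) = -30 + 6 \left(\left(-264\right) 3\right) = -30 + 6 \left(-792\right) = -30 - 4752 = -4782$)
$N = 7812$ ($N = \left(107 + 17\right) 63 = 124 \cdot 63 = 7812$)
$O + N = -4782 + 7812 = 3030$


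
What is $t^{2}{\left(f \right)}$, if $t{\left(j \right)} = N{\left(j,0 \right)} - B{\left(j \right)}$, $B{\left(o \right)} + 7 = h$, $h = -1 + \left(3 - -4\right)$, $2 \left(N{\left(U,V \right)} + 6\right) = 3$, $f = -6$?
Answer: $\frac{49}{4} \approx 12.25$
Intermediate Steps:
$N{\left(U,V \right)} = - \frac{9}{2}$ ($N{\left(U,V \right)} = -6 + \frac{1}{2} \cdot 3 = -6 + \frac{3}{2} = - \frac{9}{2}$)
$h = 6$ ($h = -1 + \left(3 + 4\right) = -1 + 7 = 6$)
$B{\left(o \right)} = -1$ ($B{\left(o \right)} = -7 + 6 = -1$)
$t{\left(j \right)} = - \frac{7}{2}$ ($t{\left(j \right)} = - \frac{9}{2} - -1 = - \frac{9}{2} + 1 = - \frac{7}{2}$)
$t^{2}{\left(f \right)} = \left(- \frac{7}{2}\right)^{2} = \frac{49}{4}$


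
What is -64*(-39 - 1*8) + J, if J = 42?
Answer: 3050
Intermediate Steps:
-64*(-39 - 1*8) + J = -64*(-39 - 1*8) + 42 = -64*(-39 - 8) + 42 = -64*(-47) + 42 = 3008 + 42 = 3050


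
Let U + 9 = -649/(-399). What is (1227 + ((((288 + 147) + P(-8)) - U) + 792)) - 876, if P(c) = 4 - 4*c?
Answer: 646928/399 ≈ 1621.4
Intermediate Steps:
U = -2942/399 (U = -9 - 649/(-399) = -9 - 649*(-1/399) = -9 + 649/399 = -2942/399 ≈ -7.3734)
(1227 + ((((288 + 147) + P(-8)) - U) + 792)) - 876 = (1227 + ((((288 + 147) + (4 - 4*(-8))) - 1*(-2942/399)) + 792)) - 876 = (1227 + (((435 + (4 + 32)) + 2942/399) + 792)) - 876 = (1227 + (((435 + 36) + 2942/399) + 792)) - 876 = (1227 + ((471 + 2942/399) + 792)) - 876 = (1227 + (190871/399 + 792)) - 876 = (1227 + 506879/399) - 876 = 996452/399 - 876 = 646928/399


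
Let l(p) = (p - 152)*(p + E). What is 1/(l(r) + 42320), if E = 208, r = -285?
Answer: 1/75969 ≈ 1.3163e-5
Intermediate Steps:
l(p) = (-152 + p)*(208 + p) (l(p) = (p - 152)*(p + 208) = (-152 + p)*(208 + p))
1/(l(r) + 42320) = 1/((-31616 + (-285)**2 + 56*(-285)) + 42320) = 1/((-31616 + 81225 - 15960) + 42320) = 1/(33649 + 42320) = 1/75969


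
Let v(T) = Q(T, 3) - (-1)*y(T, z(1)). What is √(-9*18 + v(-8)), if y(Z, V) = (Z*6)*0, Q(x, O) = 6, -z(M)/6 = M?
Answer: 2*I*√39 ≈ 12.49*I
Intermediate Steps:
z(M) = -6*M
y(Z, V) = 0 (y(Z, V) = (6*Z)*0 = 0)
v(T) = 6 (v(T) = 6 - (-1)*0 = 6 - 1*0 = 6 + 0 = 6)
√(-9*18 + v(-8)) = √(-9*18 + 6) = √(-162 + 6) = √(-156) = 2*I*√39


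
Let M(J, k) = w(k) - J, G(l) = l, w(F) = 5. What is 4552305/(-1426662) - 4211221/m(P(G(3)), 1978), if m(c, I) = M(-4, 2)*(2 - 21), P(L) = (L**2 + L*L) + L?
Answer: 667467836683/27106578 ≈ 24624.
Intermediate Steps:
M(J, k) = 5 - J
P(L) = L + 2*L**2 (P(L) = (L**2 + L**2) + L = 2*L**2 + L = L + 2*L**2)
m(c, I) = -171 (m(c, I) = (5 - 1*(-4))*(2 - 21) = (5 + 4)*(-19) = 9*(-19) = -171)
4552305/(-1426662) - 4211221/m(P(G(3)), 1978) = 4552305/(-1426662) - 4211221/(-171) = 4552305*(-1/1426662) - 4211221*(-1/171) = -1517435/475554 + 4211221/171 = 667467836683/27106578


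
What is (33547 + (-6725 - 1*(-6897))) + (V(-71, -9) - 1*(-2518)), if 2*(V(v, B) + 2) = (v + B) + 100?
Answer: 36245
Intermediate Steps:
V(v, B) = 48 + B/2 + v/2 (V(v, B) = -2 + ((v + B) + 100)/2 = -2 + ((B + v) + 100)/2 = -2 + (100 + B + v)/2 = -2 + (50 + B/2 + v/2) = 48 + B/2 + v/2)
(33547 + (-6725 - 1*(-6897))) + (V(-71, -9) - 1*(-2518)) = (33547 + (-6725 - 1*(-6897))) + ((48 + (½)*(-9) + (½)*(-71)) - 1*(-2518)) = (33547 + (-6725 + 6897)) + ((48 - 9/2 - 71/2) + 2518) = (33547 + 172) + (8 + 2518) = 33719 + 2526 = 36245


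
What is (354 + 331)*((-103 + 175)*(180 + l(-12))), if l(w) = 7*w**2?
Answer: 58592160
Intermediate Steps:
(354 + 331)*((-103 + 175)*(180 + l(-12))) = (354 + 331)*((-103 + 175)*(180 + 7*(-12)**2)) = 685*(72*(180 + 7*144)) = 685*(72*(180 + 1008)) = 685*(72*1188) = 685*85536 = 58592160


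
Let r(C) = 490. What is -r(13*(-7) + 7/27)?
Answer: -490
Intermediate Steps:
-r(13*(-7) + 7/27) = -1*490 = -490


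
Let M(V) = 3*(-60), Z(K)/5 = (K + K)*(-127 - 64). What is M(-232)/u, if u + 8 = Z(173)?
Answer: 30/55073 ≈ 0.00054473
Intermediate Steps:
Z(K) = -1910*K (Z(K) = 5*((K + K)*(-127 - 64)) = 5*((2*K)*(-191)) = 5*(-382*K) = -1910*K)
u = -330438 (u = -8 - 1910*173 = -8 - 330430 = -330438)
M(V) = -180
M(-232)/u = -180/(-330438) = -180*(-1/330438) = 30/55073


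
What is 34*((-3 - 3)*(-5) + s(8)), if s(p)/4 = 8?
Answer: 2108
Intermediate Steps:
s(p) = 32 (s(p) = 4*8 = 32)
34*((-3 - 3)*(-5) + s(8)) = 34*((-3 - 3)*(-5) + 32) = 34*(-6*(-5) + 32) = 34*(30 + 32) = 34*62 = 2108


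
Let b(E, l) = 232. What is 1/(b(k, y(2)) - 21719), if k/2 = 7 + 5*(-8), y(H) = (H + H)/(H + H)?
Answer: -1/21487 ≈ -4.6540e-5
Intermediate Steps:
y(H) = 1 (y(H) = (2*H)/((2*H)) = (2*H)*(1/(2*H)) = 1)
k = -66 (k = 2*(7 + 5*(-8)) = 2*(7 - 40) = 2*(-33) = -66)
1/(b(k, y(2)) - 21719) = 1/(232 - 21719) = 1/(-21487) = -1/21487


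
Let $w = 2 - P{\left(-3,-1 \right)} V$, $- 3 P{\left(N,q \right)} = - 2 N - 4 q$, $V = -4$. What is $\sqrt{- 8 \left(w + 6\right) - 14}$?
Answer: $\frac{\sqrt{258}}{3} \approx 5.3541$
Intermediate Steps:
$P{\left(N,q \right)} = \frac{2 N}{3} + \frac{4 q}{3}$ ($P{\left(N,q \right)} = - \frac{- 2 N - 4 q}{3} = - \frac{- 4 q - 2 N}{3} = \frac{2 N}{3} + \frac{4 q}{3}$)
$w = - \frac{34}{3}$ ($w = 2 - \left(\frac{2}{3} \left(-3\right) + \frac{4}{3} \left(-1\right)\right) \left(-4\right) = 2 - \left(-2 - \frac{4}{3}\right) \left(-4\right) = 2 - \left(- \frac{10}{3}\right) \left(-4\right) = 2 - \frac{40}{3} = - \frac{34}{3} \approx -11.333$)
$\sqrt{- 8 \left(w + 6\right) - 14} = \sqrt{- 8 \left(- \frac{34}{3} + 6\right) - 14} = \sqrt{\left(-8\right) \left(- \frac{16}{3}\right) - 14} = \sqrt{\frac{128}{3} - 14} = \sqrt{\frac{86}{3}} = \frac{\sqrt{258}}{3}$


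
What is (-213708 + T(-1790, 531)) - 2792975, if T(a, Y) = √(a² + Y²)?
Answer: -3006683 + √3486061 ≈ -3.0048e+6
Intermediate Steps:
T(a, Y) = √(Y² + a²)
(-213708 + T(-1790, 531)) - 2792975 = (-213708 + √(531² + (-1790)²)) - 2792975 = (-213708 + √(281961 + 3204100)) - 2792975 = (-213708 + √3486061) - 2792975 = -3006683 + √3486061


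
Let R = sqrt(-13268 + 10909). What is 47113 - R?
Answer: 47113 - I*sqrt(2359) ≈ 47113.0 - 48.57*I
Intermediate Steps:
R = I*sqrt(2359) (R = sqrt(-2359) = I*sqrt(2359) ≈ 48.57*I)
47113 - R = 47113 - I*sqrt(2359)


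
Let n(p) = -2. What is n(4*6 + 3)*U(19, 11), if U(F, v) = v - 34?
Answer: 46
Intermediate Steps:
U(F, v) = -34 + v
n(4*6 + 3)*U(19, 11) = -2*(-34 + 11) = -2*(-23) = 46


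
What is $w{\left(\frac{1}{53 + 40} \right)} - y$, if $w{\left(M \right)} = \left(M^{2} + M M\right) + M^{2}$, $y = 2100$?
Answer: $- \frac{6054299}{2883} \approx -2100.0$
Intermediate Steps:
$w{\left(M \right)} = 3 M^{2}$ ($w{\left(M \right)} = \left(M^{2} + M^{2}\right) + M^{2} = 2 M^{2} + M^{2} = 3 M^{2}$)
$w{\left(\frac{1}{53 + 40} \right)} - y = 3 \left(\frac{1}{53 + 40}\right)^{2} - 2100 = 3 \left(\frac{1}{93}\right)^{2} - 2100 = \frac{3}{8649} - 2100 = 3 \cdot \frac{1}{8649} - 2100 = \frac{1}{2883} - 2100 = - \frac{6054299}{2883}$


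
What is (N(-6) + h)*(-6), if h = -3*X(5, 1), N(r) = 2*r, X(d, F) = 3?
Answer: 126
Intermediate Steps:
h = -9 (h = -3*3 = -9)
(N(-6) + h)*(-6) = (2*(-6) - 9)*(-6) = (-12 - 9)*(-6) = -21*(-6) = 126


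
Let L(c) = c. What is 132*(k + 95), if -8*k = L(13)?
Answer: 24651/2 ≈ 12326.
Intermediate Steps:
k = -13/8 (k = -⅛*13 = -13/8 ≈ -1.6250)
132*(k + 95) = 132*(-13/8 + 95) = 132*(747/8) = 24651/2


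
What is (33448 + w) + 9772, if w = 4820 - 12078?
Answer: 35962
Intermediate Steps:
w = -7258
(33448 + w) + 9772 = (33448 - 7258) + 9772 = 26190 + 9772 = 35962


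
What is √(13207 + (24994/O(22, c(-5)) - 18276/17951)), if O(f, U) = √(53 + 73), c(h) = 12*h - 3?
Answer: √(1876664249883171 + 84567279243237*√14)/376971 ≈ 124.23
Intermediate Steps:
c(h) = -3 + 12*h
O(f, U) = 3*√14 (O(f, U) = √126 = 3*√14)
√(13207 + (24994/O(22, c(-5)) - 18276/17951)) = √(13207 + (24994/((3*√14)) - 18276/17951)) = √(13207 + (24994*(√14/42) - 18276*1/17951)) = √(13207 + (12497*√14/21 - 18276/17951)) = √(13207 + (-18276/17951 + 12497*√14/21)) = √(237060581/17951 + 12497*√14/21)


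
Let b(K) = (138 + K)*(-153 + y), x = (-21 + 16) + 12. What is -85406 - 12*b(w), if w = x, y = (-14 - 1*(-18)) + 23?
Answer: 133834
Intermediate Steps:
y = 27 (y = (-14 + 18) + 23 = 4 + 23 = 27)
x = 7 (x = -5 + 12 = 7)
w = 7
b(K) = -17388 - 126*K (b(K) = (138 + K)*(-153 + 27) = (138 + K)*(-126) = -17388 - 126*K)
-85406 - 12*b(w) = -85406 - 12*(-17388 - 126*7) = -85406 - 12*(-17388 - 882) = -85406 - 12*(-18270) = -85406 + 219240 = 133834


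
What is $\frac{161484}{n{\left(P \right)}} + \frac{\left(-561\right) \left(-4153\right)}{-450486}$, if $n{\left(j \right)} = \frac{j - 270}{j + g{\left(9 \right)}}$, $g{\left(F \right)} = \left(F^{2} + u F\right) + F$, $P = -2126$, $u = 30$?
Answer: $\frac{10705362530143}{89947038} \approx 1.1902 \cdot 10^{5}$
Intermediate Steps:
$g{\left(F \right)} = F^{2} + 31 F$ ($g{\left(F \right)} = \left(F^{2} + 30 F\right) + F = F^{2} + 31 F$)
$n{\left(j \right)} = \frac{-270 + j}{360 + j}$ ($n{\left(j \right)} = \frac{j - 270}{j + 9 \left(31 + 9\right)} = \frac{-270 + j}{j + 9 \cdot 40} = \frac{-270 + j}{j + 360} = \frac{-270 + j}{360 + j}$)
$\frac{161484}{n{\left(P \right)}} + \frac{\left(-561\right) \left(-4153\right)}{-450486} = \frac{161484}{\frac{1}{360 - 2126} \left(-270 - 2126\right)} + \frac{\left(-561\right) \left(-4153\right)}{-450486} = \frac{161484}{\frac{1}{-1766} \left(-2396\right)} + 2329833 \left(- \frac{1}{450486}\right) = \frac{161484}{\left(- \frac{1}{1766}\right) \left(-2396\right)} - \frac{776611}{150162} = \frac{161484}{\frac{1198}{883}} - \frac{776611}{150162} = 161484 \cdot \frac{883}{1198} - \frac{776611}{150162} = \frac{71295186}{599} - \frac{776611}{150162} = \frac{10705362530143}{89947038}$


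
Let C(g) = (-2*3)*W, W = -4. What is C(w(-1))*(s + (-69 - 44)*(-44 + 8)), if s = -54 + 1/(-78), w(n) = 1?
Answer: 1252364/13 ≈ 96336.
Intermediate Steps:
C(g) = 24 (C(g) = -2*3*(-4) = -6*(-4) = 24)
s = -4213/78 (s = -54 - 1/78 = -4213/78 ≈ -54.013)
C(w(-1))*(s + (-69 - 44)*(-44 + 8)) = 24*(-4213/78 + (-69 - 44)*(-44 + 8)) = 24*(-4213/78 - 113*(-36)) = 24*(-4213/78 + 4068) = 24*(313091/78) = 1252364/13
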